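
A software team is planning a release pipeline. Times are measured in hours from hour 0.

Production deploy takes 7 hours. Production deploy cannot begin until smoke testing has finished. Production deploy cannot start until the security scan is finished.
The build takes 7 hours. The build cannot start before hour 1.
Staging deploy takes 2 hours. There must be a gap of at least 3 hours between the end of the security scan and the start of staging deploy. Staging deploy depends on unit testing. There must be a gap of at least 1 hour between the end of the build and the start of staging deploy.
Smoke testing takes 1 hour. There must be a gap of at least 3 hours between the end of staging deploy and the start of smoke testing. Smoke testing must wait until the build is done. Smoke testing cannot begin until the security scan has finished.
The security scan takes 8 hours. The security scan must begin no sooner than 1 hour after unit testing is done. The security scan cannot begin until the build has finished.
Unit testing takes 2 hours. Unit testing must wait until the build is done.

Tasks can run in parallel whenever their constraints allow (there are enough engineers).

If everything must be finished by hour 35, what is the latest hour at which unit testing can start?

8

Production deploy must finish by hour 35; it takes 7 hours, so it must start by 35 − 7 = hour 28.
Smoke testing has to be done before production deploy (must start by hour 28). That means finishing by hour 28, i.e. starting by 28 − 1 = hour 27.
Staging deploy must finish before smoke testing (must start by hour 27, minus 3-hour gap → hour 24). With a 2-hour duration, staging deploy must start by 24 − 2 = hour 22.
The security scan must finish in time for staging deploy (must start by hour 22, minus 3-hour gap → hour 19); smoke testing (must start by hour 27); production deploy (must start by hour 28). The tightest is hour 19, so the security scan must start by 19 − 8 = hour 11.
For unit testing: the security scan (must start by hour 11, minus 1-hour gap → hour 10); staging deploy (must start by hour 22). The most restrictive is hour 10; with a 2-hour duration, unit testing must start by hour 8.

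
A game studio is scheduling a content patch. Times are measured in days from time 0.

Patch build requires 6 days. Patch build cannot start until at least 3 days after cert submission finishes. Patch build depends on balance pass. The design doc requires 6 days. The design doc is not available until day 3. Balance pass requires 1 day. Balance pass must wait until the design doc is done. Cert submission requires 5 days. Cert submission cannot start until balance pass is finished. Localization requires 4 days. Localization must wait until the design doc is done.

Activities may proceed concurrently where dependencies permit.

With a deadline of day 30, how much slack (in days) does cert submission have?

After its own release at day 3, the design doc can start at day 3 and finishes at day 9.
Balance pass waits on the design doc (finishes day 9), so it starts at day 9 and finishes at 9 + 1 = day 10.
After balance pass (finishes day 10), cert submission can start at day 10 and finishes at day 15.

Working backward from the deadline:
Patch build has no dependents, so it just needs to finish by day 30. Starting by 30 − 6 = day 24 achieves that.
Cert submission must finish before patch build (must start by day 24, minus 3-day gap → day 21). With a 5-day duration, cert submission must start by 21 − 5 = day 16.
So cert submission can start as early as day 10 and as late as day 16, giving 16 − 10 = 6 days of slack.

6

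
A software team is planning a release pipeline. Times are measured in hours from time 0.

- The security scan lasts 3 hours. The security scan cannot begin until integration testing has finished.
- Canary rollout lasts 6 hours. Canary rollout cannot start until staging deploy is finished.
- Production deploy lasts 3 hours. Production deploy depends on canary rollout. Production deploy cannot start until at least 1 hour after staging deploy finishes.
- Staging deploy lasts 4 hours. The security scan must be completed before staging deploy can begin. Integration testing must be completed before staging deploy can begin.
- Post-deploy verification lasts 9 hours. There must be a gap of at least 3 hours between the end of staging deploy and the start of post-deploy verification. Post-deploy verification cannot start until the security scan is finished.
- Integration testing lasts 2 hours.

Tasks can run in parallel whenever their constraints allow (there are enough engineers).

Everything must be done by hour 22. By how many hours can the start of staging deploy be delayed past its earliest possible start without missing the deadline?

Integration testing can start immediately at hour 0; it finishes at hour 2.
After integration testing (finishes hour 2), the security scan can start at hour 2 and finishes at hour 5.
For staging deploy: the security scan (finishes hour 5); integration testing (finishes hour 2). Taking the maximum gives a start of hour 5, and it finishes at 5 + 4 = hour 9.

Working backward from the deadline:
Nothing follows production deploy; the deadline of hour 22 is its only limit. It must start by 22 − 3 = hour 19.
Since production deploy (must start by hour 19) depends on it, canary rollout must finish by hour 19. Backing off its 6-hour duration gives a latest start of hour 13.
To finish by hour 22, post-deploy verification (duration 9) must start no later than hour 13.
Staging deploy must finish in time for canary rollout (must start by hour 13); production deploy (must start by hour 19, minus 1-hour gap → hour 18); post-deploy verification (must start by hour 13, minus 3-hour gap → hour 10). The tightest is hour 10, so staging deploy must start by 10 − 4 = hour 6.
So staging deploy can start as early as hour 5 and as late as hour 6, giving 6 − 5 = 1 hour of slack.

1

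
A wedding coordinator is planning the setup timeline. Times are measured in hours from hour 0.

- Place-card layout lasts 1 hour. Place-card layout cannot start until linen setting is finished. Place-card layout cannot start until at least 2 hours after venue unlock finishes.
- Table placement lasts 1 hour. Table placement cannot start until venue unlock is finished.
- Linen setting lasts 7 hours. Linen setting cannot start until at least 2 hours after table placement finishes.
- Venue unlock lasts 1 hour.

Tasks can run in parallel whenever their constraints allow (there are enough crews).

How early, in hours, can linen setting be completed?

Venue unlock has no prerequisites, so it starts at hour 0 and finishes at hour 1.
After venue unlock (finishes hour 1), table placement can start at hour 1 and finishes at hour 2.
Linen setting cannot begin until table placement (finishes hour 2, plus 2-hour gap → hour 4). It runs from hour 4 to 4 + 7 = hour 11.

11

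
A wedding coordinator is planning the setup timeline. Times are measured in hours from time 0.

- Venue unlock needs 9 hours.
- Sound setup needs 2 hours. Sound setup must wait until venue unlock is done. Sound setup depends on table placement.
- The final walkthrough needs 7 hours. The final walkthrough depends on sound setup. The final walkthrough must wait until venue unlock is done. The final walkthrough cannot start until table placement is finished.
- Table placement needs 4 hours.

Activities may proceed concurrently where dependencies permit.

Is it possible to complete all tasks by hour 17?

No

Table placement can start immediately at hour 0; it finishes at hour 4.
Venue unlock has no prerequisites, so it starts at hour 0 and finishes at hour 9.
Sound setup needs all of venue unlock (finishes hour 9); table placement (finishes hour 4). That puts its earliest start at hour 9; it finishes at 9 + 2 = hour 11.
For the final walkthrough: sound setup (finishes hour 11); venue unlock (finishes hour 9); table placement (finishes hour 4). Taking the maximum gives a start of hour 11, and it finishes at 11 + 7 = hour 18.
The earliest everything can be done is hour 18, which is after the deadline of 17, so it is not possible.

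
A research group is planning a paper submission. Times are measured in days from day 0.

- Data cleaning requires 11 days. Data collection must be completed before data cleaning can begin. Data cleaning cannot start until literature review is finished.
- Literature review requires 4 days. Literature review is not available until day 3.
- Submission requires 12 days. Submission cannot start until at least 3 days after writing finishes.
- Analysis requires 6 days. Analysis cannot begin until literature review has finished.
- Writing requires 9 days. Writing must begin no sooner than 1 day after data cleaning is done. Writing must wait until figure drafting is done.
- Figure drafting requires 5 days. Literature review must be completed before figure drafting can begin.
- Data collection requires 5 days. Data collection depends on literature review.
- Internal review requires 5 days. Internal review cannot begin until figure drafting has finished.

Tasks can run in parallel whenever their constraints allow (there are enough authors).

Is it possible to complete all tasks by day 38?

Literature review cannot begin until its own release at day 3. It runs from day 3 to 3 + 4 = day 7.
Figure drafting waits on literature review (finishes day 7), so it starts at day 7 and finishes at 7 + 5 = day 12.
Internal review cannot begin until figure drafting (finishes day 12). It runs from day 12 to 12 + 5 = day 17.
After literature review (finishes day 7), analysis can start at day 7 and finishes at day 13.
Data collection waits on literature review (finishes day 7), so it starts at day 7 and finishes at 7 + 5 = day 12.
Data cleaning cannot start until data collection (finishes day 12); literature review (finishes day 7). The controlling bound is day 12, so data cleaning finishes at 12 + 11 = day 23.
For writing: data cleaning (finishes day 23, plus 1-day gap → day 24); figure drafting (finishes day 12). Taking the maximum gives a start of day 24, and it finishes at 24 + 9 = day 33.
Submission cannot begin until writing (finishes day 33, plus 3-day gap → day 36). It runs from day 36 to 36 + 12 = day 48.
The earliest everything can be done is day 48, which is after the deadline of 38, so it is not possible.

No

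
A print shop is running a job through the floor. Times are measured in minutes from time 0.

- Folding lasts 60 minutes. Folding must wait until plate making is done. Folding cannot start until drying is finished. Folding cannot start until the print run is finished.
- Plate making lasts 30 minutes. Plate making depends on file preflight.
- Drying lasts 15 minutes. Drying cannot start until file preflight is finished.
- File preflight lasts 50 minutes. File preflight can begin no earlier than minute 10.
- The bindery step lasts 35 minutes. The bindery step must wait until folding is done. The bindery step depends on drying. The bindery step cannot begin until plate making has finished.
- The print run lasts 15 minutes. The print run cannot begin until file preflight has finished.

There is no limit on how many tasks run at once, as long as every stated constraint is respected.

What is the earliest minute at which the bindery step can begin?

150

File preflight cannot begin until its own release at minute 10. It runs from minute 10 to 10 + 50 = minute 60.
Drying cannot begin until file preflight (finishes minute 60). It runs from minute 60 to 60 + 15 = minute 75.
The print run cannot begin until file preflight (finishes minute 60). It runs from minute 60 to 60 + 15 = minute 75.
Plate making waits on file preflight (finishes minute 60), so it starts at minute 60 and finishes at 60 + 30 = minute 90.
For folding: plate making (finishes minute 90); drying (finishes minute 75); the print run (finishes minute 75). Taking the maximum gives a start of minute 90, and it finishes at 90 + 60 = minute 150.
The bindery step waits on folding (finishes minute 150); drying (finishes minute 75); plate making (finishes minute 90). The latest of these is minute 150, which is the earliest the bindery step can start.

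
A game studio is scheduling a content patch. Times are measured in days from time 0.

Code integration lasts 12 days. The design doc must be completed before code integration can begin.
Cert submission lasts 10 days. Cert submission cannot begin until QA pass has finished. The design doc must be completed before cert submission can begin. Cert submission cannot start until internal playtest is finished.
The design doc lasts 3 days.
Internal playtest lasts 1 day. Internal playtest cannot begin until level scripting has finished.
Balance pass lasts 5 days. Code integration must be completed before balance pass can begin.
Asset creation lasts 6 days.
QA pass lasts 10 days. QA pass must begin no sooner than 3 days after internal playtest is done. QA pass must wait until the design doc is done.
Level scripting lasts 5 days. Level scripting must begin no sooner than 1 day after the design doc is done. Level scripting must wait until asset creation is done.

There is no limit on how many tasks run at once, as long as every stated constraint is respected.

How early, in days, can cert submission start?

Asset creation can start immediately at day 0; it finishes at day 6.
The design doc has no prerequisites, so it starts at day 0 and finishes at day 3.
Level scripting has to wait for the design doc (finishes day 3, plus 1-day gap → day 4); asset creation (finishes day 6). The latest of these is day 6, so level scripting runs day 6 to 6 + 5 = day 11.
After level scripting (finishes day 11), internal playtest can start at day 11 and finishes at day 12.
For QA pass: internal playtest (finishes day 12, plus 3-day gap → day 15); the design doc (finishes day 3). Taking the maximum gives a start of day 15, and it finishes at 15 + 10 = day 25.
Cert submission waits on QA pass (finishes day 25); the design doc (finishes day 3); internal playtest (finishes day 12). The latest of these is day 25, which is the earliest cert submission can start.

25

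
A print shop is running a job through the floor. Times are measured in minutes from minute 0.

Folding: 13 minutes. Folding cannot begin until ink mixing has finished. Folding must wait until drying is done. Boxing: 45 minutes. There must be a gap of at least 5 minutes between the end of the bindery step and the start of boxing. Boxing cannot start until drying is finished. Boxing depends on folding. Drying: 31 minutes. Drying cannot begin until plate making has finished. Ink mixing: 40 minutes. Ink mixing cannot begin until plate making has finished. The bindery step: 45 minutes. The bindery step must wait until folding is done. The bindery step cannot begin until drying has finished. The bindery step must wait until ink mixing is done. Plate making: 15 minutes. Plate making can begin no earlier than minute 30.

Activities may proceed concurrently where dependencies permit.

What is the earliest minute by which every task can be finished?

193

Plate making waits on its own release at minute 30, so it starts at minute 30 and finishes at 30 + 15 = minute 45.
Drying waits on plate making (finishes minute 45), so it starts at minute 45 and finishes at 45 + 31 = minute 76.
After plate making (finishes minute 45), ink mixing can start at minute 45 and finishes at minute 85.
Folding cannot start until ink mixing (finishes minute 85); drying (finishes minute 76). The controlling bound is minute 85, so folding finishes at 85 + 13 = minute 98.
For the bindery step: folding (finishes minute 98); drying (finishes minute 76); ink mixing (finishes minute 85). Taking the maximum gives a start of minute 98, and it finishes at 98 + 45 = minute 143.
Boxing cannot start until the bindery step (finishes minute 143, plus 5-minute gap → minute 148); drying (finishes minute 76); folding (finishes minute 98). The controlling bound is minute 148, so boxing finishes at 148 + 45 = minute 193.
All tasks are finished once the last one completes. Finish times: Plate making at 45, Ink mixing at 85, Drying at 76, Folding at 98, The bindery step at 143, Boxing at 193. The latest is minute 193.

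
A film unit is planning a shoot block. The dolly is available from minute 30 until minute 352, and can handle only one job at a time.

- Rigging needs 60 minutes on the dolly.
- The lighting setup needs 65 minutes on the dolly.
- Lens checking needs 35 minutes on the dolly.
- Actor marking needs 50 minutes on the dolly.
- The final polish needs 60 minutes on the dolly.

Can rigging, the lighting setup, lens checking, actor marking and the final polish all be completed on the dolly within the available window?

The dolly window is 352 − 30 = 322 minutes.
Running back to back, the jobs need 60 + 65 + 35 + 50 + 60 = 270 minutes on the dolly.
Since 270 ≤ 322, they fit within the window.

Yes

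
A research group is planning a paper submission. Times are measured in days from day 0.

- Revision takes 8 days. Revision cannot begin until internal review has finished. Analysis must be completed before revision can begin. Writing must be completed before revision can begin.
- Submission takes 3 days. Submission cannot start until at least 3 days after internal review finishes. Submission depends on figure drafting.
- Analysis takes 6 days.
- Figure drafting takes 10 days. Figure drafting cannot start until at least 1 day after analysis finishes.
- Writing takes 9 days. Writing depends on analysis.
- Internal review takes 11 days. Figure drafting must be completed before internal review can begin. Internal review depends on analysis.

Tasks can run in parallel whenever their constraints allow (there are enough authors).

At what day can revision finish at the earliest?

Nothing blocks analysis, so it runs from day 0 to day 6.
After analysis (finishes day 6), writing can start at day 6 and finishes at day 15.
Figure drafting cannot begin until analysis (finishes day 6, plus 1-day gap → day 7). It runs from day 7 to 7 + 10 = day 17.
Internal review needs all of figure drafting (finishes day 17); analysis (finishes day 6). That puts its earliest start at day 17; it finishes at 17 + 11 = day 28.
For revision: internal review (finishes day 28); analysis (finishes day 6); writing (finishes day 15). Taking the maximum gives a start of day 28, and it finishes at 28 + 8 = day 36.

36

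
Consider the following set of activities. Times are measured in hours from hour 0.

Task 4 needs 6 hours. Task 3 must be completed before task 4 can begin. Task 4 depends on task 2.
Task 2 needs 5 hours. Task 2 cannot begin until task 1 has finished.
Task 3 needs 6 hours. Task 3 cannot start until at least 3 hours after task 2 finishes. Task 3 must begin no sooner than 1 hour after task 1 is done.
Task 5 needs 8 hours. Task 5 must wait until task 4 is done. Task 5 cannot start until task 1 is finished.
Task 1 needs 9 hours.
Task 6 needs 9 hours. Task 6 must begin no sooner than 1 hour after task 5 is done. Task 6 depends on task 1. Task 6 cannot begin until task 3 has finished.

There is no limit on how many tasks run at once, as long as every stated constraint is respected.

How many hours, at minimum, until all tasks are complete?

47

Task 1 has no prerequisites, so it starts at hour 0 and finishes at hour 9.
Task 2 cannot begin until task 1 (finishes hour 9). It runs from hour 9 to 9 + 5 = hour 14.
Task 3 has to wait for task 2 (finishes hour 14, plus 3-hour gap → hour 17); task 1 (finishes hour 9, plus 1-hour gap → hour 10). The latest of these is hour 17, so task 3 runs hour 17 to 17 + 6 = hour 23.
Task 4 needs all of task 3 (finishes hour 23); task 2 (finishes hour 14). That puts its earliest start at hour 23; it finishes at 23 + 6 = hour 29.
Task 5 cannot start until task 4 (finishes hour 29); task 1 (finishes hour 9). The controlling bound is hour 29, so task 5 finishes at 29 + 8 = hour 37.
Task 6 has to wait for task 5 (finishes hour 37, plus 1-hour gap → hour 38); task 1 (finishes hour 9); task 3 (finishes hour 23). The latest of these is hour 38, so task 6 runs hour 38 to 38 + 9 = hour 47.
All tasks are finished once the last one completes. Finish times: Task 1 at 9, Task 2 at 14, Task 3 at 23, Task 4 at 29, Task 5 at 37, Task 6 at 47. The latest is hour 47.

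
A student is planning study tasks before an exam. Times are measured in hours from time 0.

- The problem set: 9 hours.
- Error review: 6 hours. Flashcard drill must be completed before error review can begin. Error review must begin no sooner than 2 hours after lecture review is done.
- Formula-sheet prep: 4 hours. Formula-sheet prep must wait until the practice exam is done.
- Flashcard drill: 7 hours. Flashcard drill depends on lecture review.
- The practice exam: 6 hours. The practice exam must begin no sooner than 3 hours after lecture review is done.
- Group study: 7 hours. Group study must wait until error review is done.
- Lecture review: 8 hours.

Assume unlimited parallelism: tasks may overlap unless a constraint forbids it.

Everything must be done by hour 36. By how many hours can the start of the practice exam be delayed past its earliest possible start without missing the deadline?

15

Lecture review can start immediately at hour 0; it finishes at hour 8.
The practice exam waits on lecture review (finishes hour 8, plus 3-hour gap → hour 11), so it starts at hour 11 and finishes at 11 + 6 = hour 17.

Working backward from the deadline:
To finish by hour 36, formula-sheet prep (duration 4) must start no later than hour 32.
The practice exam has to be done before formula-sheet prep (must start by hour 32). That means finishing by hour 32, i.e. starting by 32 − 6 = hour 26.
So the practice exam can start as early as hour 11 and as late as hour 26, giving 26 − 11 = 15 hours of slack.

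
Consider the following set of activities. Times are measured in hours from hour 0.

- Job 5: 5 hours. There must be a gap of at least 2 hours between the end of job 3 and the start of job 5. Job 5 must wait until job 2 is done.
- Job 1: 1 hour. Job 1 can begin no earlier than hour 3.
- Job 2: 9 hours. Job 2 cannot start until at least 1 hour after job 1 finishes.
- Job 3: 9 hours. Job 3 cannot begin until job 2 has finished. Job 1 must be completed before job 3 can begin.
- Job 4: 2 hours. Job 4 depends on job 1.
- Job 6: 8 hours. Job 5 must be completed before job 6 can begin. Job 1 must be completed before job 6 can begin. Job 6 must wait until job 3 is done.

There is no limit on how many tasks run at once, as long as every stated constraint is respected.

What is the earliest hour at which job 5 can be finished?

30

Job 1 cannot begin until its own release at hour 3. It runs from hour 3 to 3 + 1 = hour 4.
Job 2 cannot begin until job 1 (finishes hour 4, plus 1-hour gap → hour 5). It runs from hour 5 to 5 + 9 = hour 14.
Job 3 cannot start until job 2 (finishes hour 14); job 1 (finishes hour 4). The controlling bound is hour 14, so job 3 finishes at 14 + 9 = hour 23.
Job 5 cannot start until job 3 (finishes hour 23, plus 2-hour gap → hour 25); job 2 (finishes hour 14). The controlling bound is hour 25, so job 5 finishes at 25 + 5 = hour 30.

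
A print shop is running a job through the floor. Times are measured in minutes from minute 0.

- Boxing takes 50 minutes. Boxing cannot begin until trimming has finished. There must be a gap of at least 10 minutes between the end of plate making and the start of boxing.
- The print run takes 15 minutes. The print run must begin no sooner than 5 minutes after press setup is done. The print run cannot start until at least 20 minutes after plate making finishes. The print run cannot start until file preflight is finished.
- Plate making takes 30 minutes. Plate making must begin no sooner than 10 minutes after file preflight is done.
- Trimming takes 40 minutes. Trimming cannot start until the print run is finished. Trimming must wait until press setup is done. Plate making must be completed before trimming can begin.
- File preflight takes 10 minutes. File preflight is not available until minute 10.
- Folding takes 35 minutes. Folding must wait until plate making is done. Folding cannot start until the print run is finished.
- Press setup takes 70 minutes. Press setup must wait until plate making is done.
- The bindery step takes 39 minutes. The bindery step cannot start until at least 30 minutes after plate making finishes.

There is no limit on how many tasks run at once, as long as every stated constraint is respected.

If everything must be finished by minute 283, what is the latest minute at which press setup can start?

To finish by minute 283, boxing (duration 50) must start no later than minute 233.
Since boxing (must start by minute 233) depends on it, trimming must finish by minute 233. Backing off its 40-minute duration gives a latest start of minute 193.
Folding must finish by minute 283; it takes 35 minutes, so it must start by 283 − 35 = minute 248.
The print run must finish in time for trimming (must start by minute 193); folding (must start by minute 248). The tightest is minute 193, so the print run must start by 193 − 15 = minute 178.
Press setup must finish in time for the print run (must start by minute 178, minus 5-minute gap → minute 173); trimming (must start by minute 193). The tightest is minute 173, so press setup must start by 173 − 70 = minute 103.

103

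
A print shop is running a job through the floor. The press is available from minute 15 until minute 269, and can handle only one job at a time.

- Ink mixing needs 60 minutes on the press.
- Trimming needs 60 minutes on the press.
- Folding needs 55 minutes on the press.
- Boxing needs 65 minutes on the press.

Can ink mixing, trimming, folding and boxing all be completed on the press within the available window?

The press window is 269 − 15 = 254 minutes.
Running back to back, the jobs need 60 + 60 + 55 + 65 = 240 minutes on the press.
Since 240 ≤ 254, they fit within the window.

Yes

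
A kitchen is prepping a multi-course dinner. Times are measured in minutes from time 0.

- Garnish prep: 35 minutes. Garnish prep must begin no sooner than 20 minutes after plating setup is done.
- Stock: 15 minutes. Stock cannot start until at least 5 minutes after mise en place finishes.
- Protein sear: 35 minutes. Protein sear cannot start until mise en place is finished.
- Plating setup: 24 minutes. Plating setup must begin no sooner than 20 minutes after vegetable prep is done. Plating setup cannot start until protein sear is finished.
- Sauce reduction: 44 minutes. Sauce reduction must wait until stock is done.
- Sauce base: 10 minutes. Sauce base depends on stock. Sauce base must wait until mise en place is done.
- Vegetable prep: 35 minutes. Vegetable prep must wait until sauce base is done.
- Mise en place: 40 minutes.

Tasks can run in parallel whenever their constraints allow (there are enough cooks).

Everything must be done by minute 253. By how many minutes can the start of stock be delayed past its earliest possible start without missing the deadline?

Mise en place can start immediately at minute 0; it finishes at minute 40.
After mise en place (finishes minute 40, plus 5-minute gap → minute 45), stock can start at minute 45 and finishes at minute 60.

Working backward from the deadline:
To finish by minute 253, garnish prep (duration 35) must start no later than minute 218.
Plating setup must finish before garnish prep (must start by minute 218, minus 20-minute gap → minute 198). With a 24-minute duration, plating setup must start by 198 − 24 = minute 174.
Vegetable prep has to be done before plating setup (must start by minute 174, minus 20-minute gap → minute 154). That means finishing by minute 154, i.e. starting by 154 − 35 = minute 119.
Sauce base feeds into vegetable prep (must start by minute 119); so sauce base must finish by minute 119 and therefore start by minute 109.
Sauce reduction must finish by minute 253; it takes 44 minutes, so it must start by 253 − 44 = minute 209.
Stock feeds sauce base (must start by minute 109); sauce reduction (must start by minute 209). Taking the minimum, stock must finish by minute 109 and start by 109 − 15 = minute 94.
So stock can start as early as minute 45 and as late as minute 94, giving 94 − 45 = 49 minutes of slack.

49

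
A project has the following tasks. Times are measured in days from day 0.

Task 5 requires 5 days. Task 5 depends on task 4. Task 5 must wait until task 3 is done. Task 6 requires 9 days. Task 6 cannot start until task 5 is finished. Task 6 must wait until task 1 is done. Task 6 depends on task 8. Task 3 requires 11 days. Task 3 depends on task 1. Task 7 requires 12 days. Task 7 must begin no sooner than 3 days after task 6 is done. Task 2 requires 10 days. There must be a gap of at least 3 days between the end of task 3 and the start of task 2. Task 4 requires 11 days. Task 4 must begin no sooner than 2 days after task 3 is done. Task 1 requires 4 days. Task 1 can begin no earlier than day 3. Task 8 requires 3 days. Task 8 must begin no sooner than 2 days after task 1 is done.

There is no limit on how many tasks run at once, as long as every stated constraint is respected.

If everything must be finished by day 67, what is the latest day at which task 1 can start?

To finish by day 67, task 2 (duration 10) must start no later than day 57.
To finish by day 67, task 7 (duration 12) must start no later than day 55.
Task 6 has to be done before task 7 (must start by day 55, minus 3-day gap → day 52). That means finishing by day 52, i.e. starting by 52 − 9 = day 43.
Task 5 must finish before task 6 (must start by day 43). With a 5-day duration, task 5 must start by 43 − 5 = day 38.
Since task 5 (must start by day 38) depends on it, task 4 must finish by day 38. Backing off its 11-day duration gives a latest start of day 27.
For task 3: task 2 (must start by day 57, minus 3-day gap → day 54); task 4 (must start by day 27, minus 2-day gap → day 25); task 5 (must start by day 38). The most restrictive is day 25; with an 11-day duration, task 3 must start by day 14.
Task 8 must finish before task 6 (must start by day 43). With a 3-day duration, task 8 must start by 43 − 3 = day 40.
Task 1 feeds task 3 (must start by day 14); task 6 (must start by day 43); task 8 (must start by day 40, minus 2-day gap → day 38). Taking the minimum, task 1 must finish by day 14 and start by 14 − 4 = day 10.

10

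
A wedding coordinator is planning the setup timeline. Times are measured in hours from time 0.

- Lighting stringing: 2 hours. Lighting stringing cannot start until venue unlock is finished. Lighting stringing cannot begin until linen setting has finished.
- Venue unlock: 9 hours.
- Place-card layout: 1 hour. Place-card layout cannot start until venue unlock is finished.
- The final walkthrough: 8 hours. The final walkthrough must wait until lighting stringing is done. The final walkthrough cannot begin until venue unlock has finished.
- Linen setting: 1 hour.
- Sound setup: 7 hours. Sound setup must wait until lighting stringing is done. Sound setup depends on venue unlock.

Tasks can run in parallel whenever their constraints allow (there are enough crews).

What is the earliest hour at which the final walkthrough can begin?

11

Nothing blocks linen setting, so it runs from hour 0 to hour 1.
Venue unlock has no prerequisites, so it starts at hour 0 and finishes at hour 9.
Lighting stringing has to wait for venue unlock (finishes hour 9); linen setting (finishes hour 1). The latest of these is hour 9, so lighting stringing runs hour 9 to 9 + 2 = hour 11.
The final walkthrough waits on lighting stringing (finishes hour 11); venue unlock (finishes hour 9). The latest of these is hour 11, which is the earliest the final walkthrough can start.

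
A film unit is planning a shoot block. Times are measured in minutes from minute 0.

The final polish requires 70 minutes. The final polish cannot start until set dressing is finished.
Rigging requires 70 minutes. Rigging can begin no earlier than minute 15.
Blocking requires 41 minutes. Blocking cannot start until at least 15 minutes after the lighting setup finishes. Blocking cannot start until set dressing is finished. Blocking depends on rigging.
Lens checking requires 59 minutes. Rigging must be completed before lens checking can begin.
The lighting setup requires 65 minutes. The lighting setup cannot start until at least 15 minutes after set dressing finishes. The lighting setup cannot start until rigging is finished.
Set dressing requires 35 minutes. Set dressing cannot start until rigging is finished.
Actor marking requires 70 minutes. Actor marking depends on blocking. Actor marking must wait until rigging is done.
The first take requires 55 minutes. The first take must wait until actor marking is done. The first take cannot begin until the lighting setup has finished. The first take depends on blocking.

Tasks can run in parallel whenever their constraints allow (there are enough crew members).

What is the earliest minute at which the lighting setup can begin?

After its own release at minute 15, rigging can start at minute 15 and finishes at minute 85.
Set dressing cannot begin until rigging (finishes minute 85). It runs from minute 85 to 85 + 35 = minute 120.
The lighting setup waits on set dressing (finishes minute 120, plus 15-minute gap → minute 135); rigging (finishes minute 85). The latest of these is minute 135, which is the earliest the lighting setup can start.

135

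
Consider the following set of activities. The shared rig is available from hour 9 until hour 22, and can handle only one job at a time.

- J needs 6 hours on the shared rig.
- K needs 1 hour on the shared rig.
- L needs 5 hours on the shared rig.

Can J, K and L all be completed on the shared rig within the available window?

Yes

The shared rig window is 22 − 9 = 13 hours.
Running back to back, the jobs need 6 + 1 + 5 = 12 hours on the shared rig.
Since 12 ≤ 13, they fit within the window.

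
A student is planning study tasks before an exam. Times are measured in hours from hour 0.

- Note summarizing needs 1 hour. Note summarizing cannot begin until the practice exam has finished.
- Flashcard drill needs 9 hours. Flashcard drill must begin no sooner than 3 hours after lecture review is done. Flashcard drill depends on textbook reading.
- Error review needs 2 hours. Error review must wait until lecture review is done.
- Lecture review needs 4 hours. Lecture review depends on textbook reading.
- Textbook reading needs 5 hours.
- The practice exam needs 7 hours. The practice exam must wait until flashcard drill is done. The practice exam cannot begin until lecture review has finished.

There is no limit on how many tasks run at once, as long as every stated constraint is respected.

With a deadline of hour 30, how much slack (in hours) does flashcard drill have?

Textbook reading can start immediately at hour 0; it finishes at hour 5.
Lecture review waits on textbook reading (finishes hour 5), so it starts at hour 5 and finishes at 5 + 4 = hour 9.
For flashcard drill: lecture review (finishes hour 9, plus 3-hour gap → hour 12); textbook reading (finishes hour 5). Taking the maximum gives a start of hour 12, and it finishes at 12 + 9 = hour 21.

Working backward from the deadline:
To finish by hour 30, note summarizing (duration 1) must start no later than hour 29.
The practice exam feeds into note summarizing (must start by hour 29); so the practice exam must finish by hour 29 and therefore start by hour 22.
Since the practice exam (must start by hour 22) depends on it, flashcard drill must finish by hour 22. Backing off its 9-hour duration gives a latest start of hour 13.
So flashcard drill can start as early as hour 12 and as late as hour 13, giving 13 − 12 = 1 hour of slack.

1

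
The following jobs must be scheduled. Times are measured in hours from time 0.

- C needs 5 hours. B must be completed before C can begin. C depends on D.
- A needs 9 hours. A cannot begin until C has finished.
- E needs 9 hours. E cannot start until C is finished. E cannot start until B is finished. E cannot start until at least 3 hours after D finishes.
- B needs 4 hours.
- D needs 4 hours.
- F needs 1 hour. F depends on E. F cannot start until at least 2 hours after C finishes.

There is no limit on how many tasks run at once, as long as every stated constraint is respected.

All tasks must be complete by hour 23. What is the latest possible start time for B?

4

To finish by hour 23, A (duration 9) must start no later than hour 14.
F must finish by hour 23; it takes 1 hour, so it must start by 23 − 1 = hour 22.
Since F (must start by hour 22) depends on it, E must finish by hour 22. Backing off its 9-hour duration gives a latest start of hour 13.
C has several dependents: A (must start by hour 14); E (must start by hour 13); F (must start by hour 22, minus 2-hour gap → hour 20). The earliest of those limits is hour 13, so C must start by 13 − 5 = hour 8.
B must finish in time for C (must start by hour 8); E (must start by hour 13). The tightest is hour 8, so B must start by 8 − 4 = hour 4.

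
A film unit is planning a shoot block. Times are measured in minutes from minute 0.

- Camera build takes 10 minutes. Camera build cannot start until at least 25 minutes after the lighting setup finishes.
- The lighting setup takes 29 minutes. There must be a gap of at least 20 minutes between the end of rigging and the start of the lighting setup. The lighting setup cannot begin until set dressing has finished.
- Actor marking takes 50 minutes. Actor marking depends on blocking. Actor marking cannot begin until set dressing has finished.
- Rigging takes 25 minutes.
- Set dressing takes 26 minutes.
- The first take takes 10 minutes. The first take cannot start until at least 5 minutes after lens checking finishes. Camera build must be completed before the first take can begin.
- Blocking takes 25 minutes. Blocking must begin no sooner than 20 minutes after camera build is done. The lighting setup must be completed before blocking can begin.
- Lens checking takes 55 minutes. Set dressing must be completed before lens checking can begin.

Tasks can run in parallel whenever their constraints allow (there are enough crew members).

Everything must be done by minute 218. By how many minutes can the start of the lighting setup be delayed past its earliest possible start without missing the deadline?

Set dressing has no prerequisites, so it starts at minute 0 and finishes at minute 26.
Rigging has no prerequisites, so it starts at minute 0 and finishes at minute 25.
For the lighting setup: rigging (finishes minute 25, plus 20-minute gap → minute 45); set dressing (finishes minute 26). Taking the maximum gives a start of minute 45, and it finishes at 45 + 29 = minute 74.

Working backward from the deadline:
To finish by minute 218, actor marking (duration 50) must start no later than minute 168.
Blocking has to be done before actor marking (must start by minute 168). That means finishing by minute 168, i.e. starting by 168 − 25 = minute 143.
The first take must finish by minute 218; it takes 10 minutes, so it must start by 218 − 10 = minute 208.
For camera build: blocking (must start by minute 143, minus 20-minute gap → minute 123); the first take (must start by minute 208). The most restrictive is minute 123; with a 10-minute duration, camera build must start by minute 113.
The lighting setup feeds camera build (must start by minute 113, minus 25-minute gap → minute 88); blocking (must start by minute 143). Taking the minimum, the lighting setup must finish by minute 88 and start by 88 − 29 = minute 59.
So the lighting setup can start as early as minute 45 and as late as minute 59, giving 59 − 45 = 14 minutes of slack.

14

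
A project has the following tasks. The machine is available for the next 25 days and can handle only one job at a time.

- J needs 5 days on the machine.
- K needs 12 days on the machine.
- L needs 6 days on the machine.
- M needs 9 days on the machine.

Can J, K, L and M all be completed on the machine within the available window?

Running back to back, the jobs need 5 + 12 + 6 + 9 = 32 days on the machine.
Since 32 > 25, they cannot all fit.

No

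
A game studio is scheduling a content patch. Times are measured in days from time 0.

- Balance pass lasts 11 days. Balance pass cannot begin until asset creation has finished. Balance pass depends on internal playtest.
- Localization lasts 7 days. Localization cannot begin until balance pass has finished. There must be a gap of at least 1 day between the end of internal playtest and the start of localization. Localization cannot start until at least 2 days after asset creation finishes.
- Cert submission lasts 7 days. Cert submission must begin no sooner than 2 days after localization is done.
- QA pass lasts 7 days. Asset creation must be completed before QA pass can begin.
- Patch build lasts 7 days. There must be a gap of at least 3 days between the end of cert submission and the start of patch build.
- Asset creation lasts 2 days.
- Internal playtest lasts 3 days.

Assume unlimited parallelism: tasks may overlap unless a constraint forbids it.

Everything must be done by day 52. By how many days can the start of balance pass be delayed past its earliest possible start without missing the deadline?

Internal playtest has no prerequisites, so it starts at day 0 and finishes at day 3.
Asset creation can start immediately at day 0; it finishes at day 2.
Balance pass needs all of asset creation (finishes day 2); internal playtest (finishes day 3). That puts its earliest start at day 3; it finishes at 3 + 11 = day 14.

Working backward from the deadline:
Nothing follows patch build; the deadline of day 52 is its only limit. It must start by 52 − 7 = day 45.
Cert submission must finish before patch build (must start by day 45, minus 3-day gap → day 42). With a 7-day duration, cert submission must start by 42 − 7 = day 35.
Localization has to be done before cert submission (must start by day 35, minus 2-day gap → day 33). That means finishing by day 33, i.e. starting by 33 − 7 = day 26.
Since localization (must start by day 26) depends on it, balance pass must finish by day 26. Backing off its 11-day duration gives a latest start of day 15.
So balance pass can start as early as day 3 and as late as day 15, giving 15 − 3 = 12 days of slack.

12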